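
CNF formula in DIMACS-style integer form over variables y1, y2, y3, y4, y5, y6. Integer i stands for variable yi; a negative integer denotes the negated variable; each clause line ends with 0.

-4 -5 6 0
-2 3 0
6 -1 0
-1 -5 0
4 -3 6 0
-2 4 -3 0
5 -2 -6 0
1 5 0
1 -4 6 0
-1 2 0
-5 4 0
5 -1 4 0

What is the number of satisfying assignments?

Satisfying assignments:
  y1=F y2=F y3=F y4=T y5=T y6=T
  y1=F y2=F y3=T y4=T y5=T y6=T
  y1=F y2=T y3=T y4=T y5=T y6=T
Count: 3.

3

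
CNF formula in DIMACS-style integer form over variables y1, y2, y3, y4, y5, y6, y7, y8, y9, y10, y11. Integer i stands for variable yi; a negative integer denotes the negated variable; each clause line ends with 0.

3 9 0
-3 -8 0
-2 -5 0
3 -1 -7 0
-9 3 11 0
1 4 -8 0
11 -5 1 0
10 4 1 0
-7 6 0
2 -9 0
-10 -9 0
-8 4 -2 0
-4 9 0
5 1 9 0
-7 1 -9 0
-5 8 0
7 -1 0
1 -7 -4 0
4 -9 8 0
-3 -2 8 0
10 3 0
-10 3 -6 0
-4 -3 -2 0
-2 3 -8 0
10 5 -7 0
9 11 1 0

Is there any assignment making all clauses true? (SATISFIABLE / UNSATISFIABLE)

SATISFIABLE

Branch on y1: take y1 = True.
  then y7 is forced to True.
  then y3 is forced to True.
  then y8 is forced to False.
  then y6 is forced to True.
  then y5 is forced to False.
  then y2 is forced to False.
  then y9 is forced to False.
  then y4 is forced to False.
  then y10 is forced to True.
y11 is now unconstrained; take y11 = False.
Every clause has at least one true literal under this assignment.
So y1=T, y2=F, y3=T, y4=F, y5=F, y6=T, y7=T, y8=F, y9=F, y10=T, y11=F is a satisfying assignment.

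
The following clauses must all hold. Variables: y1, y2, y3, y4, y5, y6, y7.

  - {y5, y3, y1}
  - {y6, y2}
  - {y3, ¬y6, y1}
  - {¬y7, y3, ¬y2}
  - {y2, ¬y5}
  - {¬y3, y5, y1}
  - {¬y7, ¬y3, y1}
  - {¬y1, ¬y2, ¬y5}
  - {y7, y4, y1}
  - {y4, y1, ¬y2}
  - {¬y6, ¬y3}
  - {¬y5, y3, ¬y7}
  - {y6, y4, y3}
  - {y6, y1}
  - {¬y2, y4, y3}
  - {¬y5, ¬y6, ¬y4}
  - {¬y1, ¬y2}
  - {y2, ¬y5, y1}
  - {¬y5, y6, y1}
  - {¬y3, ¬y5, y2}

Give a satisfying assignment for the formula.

y1=T, y2=F, y3=F, y4=T, y5=F, y6=T, y7=F

Set y1 = True and propagate.
  then y2 is forced to False.
  then y6 is forced to True.
  then y5 is forced to False.
  then y3 is forced to False.
y4, y7 are now unconstrained; take y4 = True, y7 = False.
Every clause has at least one true literal under this assignment.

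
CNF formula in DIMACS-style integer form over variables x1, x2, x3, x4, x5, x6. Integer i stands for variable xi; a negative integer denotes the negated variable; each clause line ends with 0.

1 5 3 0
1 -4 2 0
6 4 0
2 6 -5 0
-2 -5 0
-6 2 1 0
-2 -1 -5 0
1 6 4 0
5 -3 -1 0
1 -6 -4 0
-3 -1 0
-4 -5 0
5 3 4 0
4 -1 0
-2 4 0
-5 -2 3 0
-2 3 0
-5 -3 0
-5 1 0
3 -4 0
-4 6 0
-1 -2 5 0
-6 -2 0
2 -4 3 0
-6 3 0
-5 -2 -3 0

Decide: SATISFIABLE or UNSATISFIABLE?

x2 = True:
  propagation gives x5=False, x4=True, x3=True, x1=False; an empty clause results — contradiction.
x2 = False:
  x4 = True:
    propagation gives x1=True, x3=False; an empty clause results — contradiction.
  x4 = False:
    propagation gives x6=True, x1=True; an empty clause results — contradiction.
Every branch closes, so no satisfying assignment exists.

UNSATISFIABLE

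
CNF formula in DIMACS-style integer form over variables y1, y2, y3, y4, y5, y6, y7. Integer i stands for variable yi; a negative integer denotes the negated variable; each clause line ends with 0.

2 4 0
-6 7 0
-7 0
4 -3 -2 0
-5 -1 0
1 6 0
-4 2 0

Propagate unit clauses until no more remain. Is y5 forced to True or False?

Unit clause (¬y7) sets y7 = False.
In (y7 ∨ ¬y6), y7 is now false; ¬y6 must hold, so y6 = False.
In (y1 ∨ y6), y6 is now false; y1 must hold, so y1 = True.
(¬y5 ∨ ¬y1) with y1 = True leaves only ¬y5, so y5 = False.

False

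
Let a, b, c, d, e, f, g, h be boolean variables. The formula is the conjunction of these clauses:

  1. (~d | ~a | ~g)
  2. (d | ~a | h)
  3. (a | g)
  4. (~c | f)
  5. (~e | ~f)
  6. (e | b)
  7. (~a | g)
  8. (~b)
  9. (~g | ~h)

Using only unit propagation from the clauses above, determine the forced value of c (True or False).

Unit clause (~b) sets b = False.
(e | b): since b = False, the clause reduces to (e). e = True.
(~f | ~e) with e = True leaves only ~f, so f = False.
(~c | f) with f = False leaves only ~c, so c = False.

False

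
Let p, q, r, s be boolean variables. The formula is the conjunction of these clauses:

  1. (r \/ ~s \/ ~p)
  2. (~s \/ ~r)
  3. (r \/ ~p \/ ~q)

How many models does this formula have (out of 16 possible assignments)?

9

Split on r, then p.
  r=T, p=T: remaining (q,s) ∈ {(F,F); (T,F)} — 2.
  r=T, p=F: remaining (q,s) ∈ {(F,F); (T,F)} — 2.
  r=F, p=T: remaining (q,s) ∈ {(F,F)} — 1.
  r=F, p=F: remaining (q,s) ∈ {(F,F); (F,T); (T,F); (T,T)} — 4.
Total: 2 + 2 + 1 + 4 = 9.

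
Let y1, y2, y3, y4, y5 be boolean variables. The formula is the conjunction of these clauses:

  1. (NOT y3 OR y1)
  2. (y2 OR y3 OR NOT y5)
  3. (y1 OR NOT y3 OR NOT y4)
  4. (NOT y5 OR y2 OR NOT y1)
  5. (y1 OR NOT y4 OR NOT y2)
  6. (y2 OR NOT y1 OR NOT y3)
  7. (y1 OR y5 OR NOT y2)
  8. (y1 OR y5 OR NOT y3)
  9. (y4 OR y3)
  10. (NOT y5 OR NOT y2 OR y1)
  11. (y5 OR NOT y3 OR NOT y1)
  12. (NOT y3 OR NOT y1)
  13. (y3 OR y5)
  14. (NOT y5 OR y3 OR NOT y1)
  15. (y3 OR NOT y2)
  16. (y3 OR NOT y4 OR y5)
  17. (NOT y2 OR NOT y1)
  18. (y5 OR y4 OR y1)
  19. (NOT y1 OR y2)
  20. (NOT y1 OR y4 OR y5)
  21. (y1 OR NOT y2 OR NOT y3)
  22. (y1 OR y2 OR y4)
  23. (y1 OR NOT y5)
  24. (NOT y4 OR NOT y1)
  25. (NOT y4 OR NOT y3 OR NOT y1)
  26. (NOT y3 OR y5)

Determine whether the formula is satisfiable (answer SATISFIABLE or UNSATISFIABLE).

UNSATISFIABLE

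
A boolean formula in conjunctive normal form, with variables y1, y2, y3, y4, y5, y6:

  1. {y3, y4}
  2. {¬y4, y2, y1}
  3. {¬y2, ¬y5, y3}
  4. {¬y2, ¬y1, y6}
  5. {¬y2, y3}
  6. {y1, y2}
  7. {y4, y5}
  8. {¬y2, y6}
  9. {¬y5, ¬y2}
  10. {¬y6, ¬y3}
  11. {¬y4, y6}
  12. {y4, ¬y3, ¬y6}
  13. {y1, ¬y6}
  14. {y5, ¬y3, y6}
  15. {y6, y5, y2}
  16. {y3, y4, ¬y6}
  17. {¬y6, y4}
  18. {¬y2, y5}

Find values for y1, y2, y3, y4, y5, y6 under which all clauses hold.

y1=T  y2=F  y3=T  y4=F  y5=T  y6=F

Branch on y1: take y1 = True.
Try y2 = False.
For the remaining variables, y3 = True, y4 = False, y5 = True, y6 = False works.
Every clause has at least one true literal under this assignment.
Check each clause:
  1. {y4, y3} — y3 is true.
  2. {y2, y1, ¬y4} — y1 is true.
  3. {¬y5, y3, ¬y2} — y3 is true.
  4. {y6, ¬y1, ¬y2} — ¬y2 is true.
  5. {y3, ¬y2} — y3 is true.
  6. {y1, y2} — y1 is true.
  7. {y4, y5} — y5 is true.
  8. {¬y2, y6} — ¬y2 is true.
  9. {¬y5, ¬y2} — ¬y2 is true.
  10. {¬y3, ¬y6} — ¬y6 is true.
  11. {¬y4, y6} — ¬y4 is true.
  12. {¬y6, y4, ¬y3} — ¬y6 is true.
  13. {¬y6, y1} — y1 is true.
  14. {¬y3, y5, y6} — y5 is true.
  15. {y5, y6, y2} — y5 is true.
  16. {¬y6, y4, y3} — ¬y6 is true.
  17. {¬y6, y4} — ¬y6 is true.
  18. {¬y2, y5} — y5 is true.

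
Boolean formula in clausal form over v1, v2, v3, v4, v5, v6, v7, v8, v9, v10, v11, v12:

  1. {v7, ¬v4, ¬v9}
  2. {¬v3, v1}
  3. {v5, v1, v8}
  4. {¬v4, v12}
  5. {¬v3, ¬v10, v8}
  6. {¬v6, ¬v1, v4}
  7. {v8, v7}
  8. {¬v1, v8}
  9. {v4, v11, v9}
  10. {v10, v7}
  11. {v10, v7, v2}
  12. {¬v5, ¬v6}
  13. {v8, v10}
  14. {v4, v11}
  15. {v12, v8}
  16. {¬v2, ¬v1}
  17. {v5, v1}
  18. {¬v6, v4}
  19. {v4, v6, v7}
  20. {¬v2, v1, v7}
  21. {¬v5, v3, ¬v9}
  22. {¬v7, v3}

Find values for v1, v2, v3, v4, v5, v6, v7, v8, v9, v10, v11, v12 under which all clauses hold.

v1=False, v2=False, v3=False, v4=True, v5=True, v6=False, v7=False, v8=True, v9=False, v10=True, v11=False, v12=True

Check each clause:
  1. {v7, ¬v9, ¬v4} — ¬v9 is true.
  2. {¬v3, v1} — ¬v3 is true.
  3. {v5, v1, v8} — v8 is true.
  4. {v12, ¬v4} — v12 is true.
  5. {¬v3, v8, ¬v10} — v8 is true.
  6. {¬v6, ¬v1, v4} — ¬v6 is true.
  7. {v7, v8} — v8 is true.
  8. {¬v1, v8} — v8 is true.
  9. {v4, v11, v9} — v4 is true.
  10. {v7, v10} — v10 is true.
  11. {v2, v10, v7} — v10 is true.
  12. {¬v6, ¬v5} — ¬v6 is true.
  13. {v10, v8} — v8 is true.
  14. {v11, v4} — v4 is true.
  15. {v12, v8} — v8 is true.
  16. {¬v1, ¬v2} — ¬v1 is true.
  17. {v1, v5} — v5 is true.
  18. {v4, ¬v6} — ¬v6 is true.
  19. {v6, v7, v4} — v4 is true.
  20. {v1, ¬v2, v7} — ¬v2 is true.
  21. {¬v9, ¬v5, v3} — ¬v9 is true.
  22. {v3, ¬v7} — ¬v7 is true.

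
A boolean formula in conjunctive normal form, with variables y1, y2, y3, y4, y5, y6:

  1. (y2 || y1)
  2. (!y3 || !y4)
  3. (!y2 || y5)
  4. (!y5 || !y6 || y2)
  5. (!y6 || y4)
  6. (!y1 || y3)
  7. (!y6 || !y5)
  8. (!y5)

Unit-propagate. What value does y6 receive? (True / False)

Unit clause (!y5) sets y5 = False.
In (y5 || !y2), y5 is now false; !y2 must hold, so y2 = False.
(y1 || y2) with y2 = False leaves only y1, so y1 = True.
From (y3 || !y1) and y1 = True: y3 = True.
From (!y4 || !y3) and y3 = True: y4 = False.
In (y4 || !y6), y4 is now false; !y6 must hold, so y6 = False.

False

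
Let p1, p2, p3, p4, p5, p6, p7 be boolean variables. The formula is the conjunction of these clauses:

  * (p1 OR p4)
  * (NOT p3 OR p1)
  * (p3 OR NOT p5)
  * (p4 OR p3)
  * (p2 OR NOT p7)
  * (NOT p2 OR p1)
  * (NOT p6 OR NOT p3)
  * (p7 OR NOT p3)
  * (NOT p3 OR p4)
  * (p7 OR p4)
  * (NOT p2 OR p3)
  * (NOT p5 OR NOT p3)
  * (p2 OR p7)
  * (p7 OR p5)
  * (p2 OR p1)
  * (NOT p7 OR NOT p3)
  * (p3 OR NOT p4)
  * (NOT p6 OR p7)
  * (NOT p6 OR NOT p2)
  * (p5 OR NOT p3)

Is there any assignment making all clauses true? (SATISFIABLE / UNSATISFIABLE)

UNSATISFIABLE

p3 = True:
  propagation gives p1=True, p6=False, p7=True; an empty clause results — contradiction.
p3 = False:
  propagation gives p5=False, p4=True; an empty clause results — contradiction.
Every branch closes, so no satisfying assignment exists.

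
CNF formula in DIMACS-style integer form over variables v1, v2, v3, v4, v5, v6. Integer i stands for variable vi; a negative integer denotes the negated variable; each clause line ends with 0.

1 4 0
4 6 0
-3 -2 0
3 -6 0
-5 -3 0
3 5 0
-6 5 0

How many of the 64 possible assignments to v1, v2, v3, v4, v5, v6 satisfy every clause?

The models are:
  v1=0 v2=0 v3=0 v4=1 v5=1 v6=0
  v1=0 v2=0 v3=1 v4=1 v5=0 v6=0
  v1=0 v2=1 v3=0 v4=1 v5=1 v6=0
  v1=1 v2=0 v3=0 v4=1 v5=1 v6=0
  v1=1 v2=0 v3=1 v4=1 v5=0 v6=0
  v1=1 v2=1 v3=0 v4=1 v5=1 v6=0
Count: 6.

6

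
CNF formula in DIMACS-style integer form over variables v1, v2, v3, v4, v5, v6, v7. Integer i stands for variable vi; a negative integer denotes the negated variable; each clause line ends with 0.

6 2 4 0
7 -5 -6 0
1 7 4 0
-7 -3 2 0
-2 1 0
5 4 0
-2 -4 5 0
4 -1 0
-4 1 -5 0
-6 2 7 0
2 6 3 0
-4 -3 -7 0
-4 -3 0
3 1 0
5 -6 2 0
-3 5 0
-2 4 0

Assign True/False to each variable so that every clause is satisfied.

v1=T, v2=T, v3=F, v4=T, v5=T, v6=F, v7=F

Try v1 = True.
  then v4 is forced to True.
  then v3 is forced to False.
Try v2 = True.
  then v5 is forced to True.
The remaining clauses are satisfied by v6 = False, v7 = False.
Every clause has at least one true literal under this assignment.
Check each clause:
  1. (v2 ∨ v4 ∨ v6) — v2 is true.
  2. (¬v5 ∨ ¬v6 ∨ v7) — ¬v6 is true.
  3. (v4 ∨ v1 ∨ v7) — v1 is true.
  4. (¬v3 ∨ ¬v7 ∨ v2) — ¬v7 is true.
  5. (¬v2 ∨ v1) — v1 is true.
  6. (v5 ∨ v4) — v4 is true.
  7. (¬v4 ∨ ¬v2 ∨ v5) — v5 is true.
  8. (v4 ∨ ¬v1) — v4 is true.
  9. (v1 ∨ ¬v4 ∨ ¬v5) — v1 is true.
  10. (v2 ∨ ¬v6 ∨ v7) — ¬v6 is true.
  11. (v2 ∨ v6 ∨ v3) — v2 is true.
  12. (¬v4 ∨ ¬v7 ∨ ¬v3) — ¬v7 is true.
  13. (¬v4 ∨ ¬v3) — ¬v3 is true.
  14. (v1 ∨ v3) — v1 is true.
  15. (v2 ∨ ¬v6 ∨ v5) — ¬v6 is true.
  16. (¬v3 ∨ v5) — v5 is true.
  17. (v4 ∨ ¬v2) — v4 is true.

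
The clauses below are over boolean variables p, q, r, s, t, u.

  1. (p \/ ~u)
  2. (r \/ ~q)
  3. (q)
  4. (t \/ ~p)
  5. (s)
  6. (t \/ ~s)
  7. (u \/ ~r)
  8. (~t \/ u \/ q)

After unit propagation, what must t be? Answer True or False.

True

(q) stands alone — q = True.
(r \/ ~q) with q = True leaves only r, so r = True.
(s) stands alone — s = True.
In (~s \/ t), ~s is now false; t must hold, so t = True.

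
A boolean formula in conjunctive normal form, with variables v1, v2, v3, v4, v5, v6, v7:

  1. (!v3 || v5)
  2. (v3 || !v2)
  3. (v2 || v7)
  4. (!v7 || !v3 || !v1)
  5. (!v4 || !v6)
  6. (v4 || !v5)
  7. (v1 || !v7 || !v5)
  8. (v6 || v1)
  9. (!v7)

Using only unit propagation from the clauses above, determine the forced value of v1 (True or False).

(!v7) is a unit clause: v7 = False.
In (v7 || v2), v7 is now false; v2 must hold, so v2 = True.
In (v3 || !v2), !v2 is now false; v3 must hold, so v3 = True.
(v5 || !v3): since v3 = True, the clause reduces to (v5). v5 = True.
In (v4 || !v5), !v5 is now false; v4 must hold, so v4 = True.
From (!v6 || !v4) and v4 = True: v6 = False.
(v1 || v6): since v6 = False, the clause reduces to (v1). v1 = True.

True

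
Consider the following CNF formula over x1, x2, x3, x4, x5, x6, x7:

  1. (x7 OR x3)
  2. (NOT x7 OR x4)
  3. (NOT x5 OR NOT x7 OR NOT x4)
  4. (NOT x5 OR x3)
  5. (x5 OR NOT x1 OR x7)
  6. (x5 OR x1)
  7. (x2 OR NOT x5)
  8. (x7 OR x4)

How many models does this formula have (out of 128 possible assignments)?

12

Case analysis on x5 and x7:
  x5=1, x7=1: a clause becomes empty — 0.
  x5=1, x7=0: remaining (x1,x2,x3,x4,x6) ∈ {(0,1,1,1,0); (0,1,1,1,1); (1,1,1,1,0); (1,1,1,1,1)} — 4.
  x5=0, x7=1: forces x1=1; x4=1; x2, x3, x6 free → 2^3 = 8.
  x5=0, x7=0: a clause becomes empty — 0.
Total: 0 + 4 + 8 + 0 = 12.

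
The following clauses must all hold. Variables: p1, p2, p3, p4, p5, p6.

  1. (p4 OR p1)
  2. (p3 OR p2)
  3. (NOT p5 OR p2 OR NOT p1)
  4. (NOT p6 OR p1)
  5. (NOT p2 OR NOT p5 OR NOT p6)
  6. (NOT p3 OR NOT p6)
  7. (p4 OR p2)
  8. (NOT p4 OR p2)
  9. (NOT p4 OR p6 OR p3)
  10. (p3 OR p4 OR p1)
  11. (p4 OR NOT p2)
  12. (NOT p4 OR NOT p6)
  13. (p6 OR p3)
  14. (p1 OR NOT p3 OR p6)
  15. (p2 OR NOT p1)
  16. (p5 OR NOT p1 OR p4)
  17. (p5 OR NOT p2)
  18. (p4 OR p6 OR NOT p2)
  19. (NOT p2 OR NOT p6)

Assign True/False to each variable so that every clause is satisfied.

p1 = 1, p2 = 1, p3 = 1, p4 = 1, p5 = 1, p6 = 0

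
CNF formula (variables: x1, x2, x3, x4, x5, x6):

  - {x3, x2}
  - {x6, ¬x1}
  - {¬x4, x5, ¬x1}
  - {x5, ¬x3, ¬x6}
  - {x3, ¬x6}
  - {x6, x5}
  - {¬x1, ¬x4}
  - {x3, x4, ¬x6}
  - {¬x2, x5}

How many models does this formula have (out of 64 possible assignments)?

Split on x6, then x3.
  x6=1, x3=1: x2 free; 3 ways for (x1,x4,x5) × 2^1 = 6.
  x6=1, x3=0: a clause becomes empty — 0.
  x6=0, x3=1: remaining (x1,x2,x4,x5) ∈ {(0,0,0,1); (0,0,1,1); (0,1,0,1); (0,1,1,1)} — 4.
  x6=0, x3=0: remaining (x1,x2,x4,x5) ∈ {(0,1,0,1); (0,1,1,1)} — 2.
Total: 6 + 0 + 4 + 2 = 12.

12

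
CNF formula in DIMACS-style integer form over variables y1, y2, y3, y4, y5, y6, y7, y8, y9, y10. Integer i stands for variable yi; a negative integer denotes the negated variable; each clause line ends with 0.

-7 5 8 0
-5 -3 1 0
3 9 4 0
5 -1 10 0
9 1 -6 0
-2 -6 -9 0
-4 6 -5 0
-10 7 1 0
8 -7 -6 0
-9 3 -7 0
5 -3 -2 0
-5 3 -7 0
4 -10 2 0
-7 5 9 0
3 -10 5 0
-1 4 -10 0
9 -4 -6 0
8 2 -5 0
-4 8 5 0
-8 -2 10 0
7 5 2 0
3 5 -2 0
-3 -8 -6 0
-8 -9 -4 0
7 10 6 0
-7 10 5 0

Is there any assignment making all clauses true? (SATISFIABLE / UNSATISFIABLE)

SATISFIABLE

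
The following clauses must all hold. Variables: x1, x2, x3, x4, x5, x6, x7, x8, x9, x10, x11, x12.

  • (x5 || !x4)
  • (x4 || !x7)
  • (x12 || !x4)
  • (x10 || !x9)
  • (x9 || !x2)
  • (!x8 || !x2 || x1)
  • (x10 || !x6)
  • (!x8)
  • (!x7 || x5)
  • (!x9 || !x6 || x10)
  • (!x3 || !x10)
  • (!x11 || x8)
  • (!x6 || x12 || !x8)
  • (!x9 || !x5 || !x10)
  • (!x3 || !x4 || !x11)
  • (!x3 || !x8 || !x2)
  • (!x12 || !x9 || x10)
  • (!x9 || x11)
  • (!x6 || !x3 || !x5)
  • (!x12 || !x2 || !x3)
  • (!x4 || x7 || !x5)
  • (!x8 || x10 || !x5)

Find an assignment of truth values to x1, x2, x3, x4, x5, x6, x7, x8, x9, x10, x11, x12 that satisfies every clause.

x1=1, x2=0, x3=0, x4=0, x5=0, x6=0, x7=0, x8=0, x9=0, x10=1, x11=0, x12=0

Check each clause:
  1. (!x4 || x5) — !x4 is true.
  2. (x4 || !x7) — !x7 is true.
  3. (x12 || !x4) — !x4 is true.
  4. (!x9 || x10) — x10 is true.
  5. (x9 || !x2) — !x2 is true.
  6. (!x2 || !x8 || x1) — !x8 is true.
  7. (!x6 || x10) — x10 is true.
  8. (!x8) — !x8 is true.
  9. (x5 || !x7) — !x7 is true.
  10. (!x6 || x10 || !x9) — x10 is true.
  11. (!x3 || !x10) — !x3 is true.
  12. (x8 || !x11) — !x11 is true.
  13. (x12 || !x6 || !x8) — !x8 is true.
  14. (!x5 || !x10 || !x9) — !x5 is true.
  15. (!x4 || !x3 || !x11) — !x11 is true.
  16. (!x3 || !x8 || !x2) — !x8 is true.
  17. (!x9 || x10 || !x12) — x10 is true.
  18. (x11 || !x9) — !x9 is true.
  19. (!x6 || !x3 || !x5) — !x6 is true.
  20. (!x3 || !x12 || !x2) — !x12 is true.
  21. (x7 || !x4 || !x5) — !x5 is true.
  22. (x10 || !x8 || !x5) — !x8 is true.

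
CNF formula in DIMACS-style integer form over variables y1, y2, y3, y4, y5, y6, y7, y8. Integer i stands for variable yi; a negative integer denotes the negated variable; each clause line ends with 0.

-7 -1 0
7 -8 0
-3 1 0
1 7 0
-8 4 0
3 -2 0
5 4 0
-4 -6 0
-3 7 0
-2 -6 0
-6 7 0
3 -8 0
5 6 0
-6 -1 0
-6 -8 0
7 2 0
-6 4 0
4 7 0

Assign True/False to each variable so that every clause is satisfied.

y1=F, y2=F, y3=F, y4=F, y5=T, y6=F, y7=T, y8=F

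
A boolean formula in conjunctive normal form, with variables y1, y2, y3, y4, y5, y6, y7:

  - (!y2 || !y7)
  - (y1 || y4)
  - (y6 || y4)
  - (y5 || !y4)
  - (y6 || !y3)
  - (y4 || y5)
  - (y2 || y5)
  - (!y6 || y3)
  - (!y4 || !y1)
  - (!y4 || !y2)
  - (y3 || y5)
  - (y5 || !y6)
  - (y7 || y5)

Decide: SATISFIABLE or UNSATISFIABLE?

SATISFIABLE

y5 occurs only positively in the remaining clauses — set y5 = True.
Try y1 = False.
  then y4 is forced to True.
  then y2 is forced to False.
For the remaining variables, y3 = True, y6 = True, y7 = False works.
Every clause has at least one true literal under this assignment.
So y1=False, y2=False, y3=True, y4=True, y5=True, y6=True, y7=False is a satisfying assignment.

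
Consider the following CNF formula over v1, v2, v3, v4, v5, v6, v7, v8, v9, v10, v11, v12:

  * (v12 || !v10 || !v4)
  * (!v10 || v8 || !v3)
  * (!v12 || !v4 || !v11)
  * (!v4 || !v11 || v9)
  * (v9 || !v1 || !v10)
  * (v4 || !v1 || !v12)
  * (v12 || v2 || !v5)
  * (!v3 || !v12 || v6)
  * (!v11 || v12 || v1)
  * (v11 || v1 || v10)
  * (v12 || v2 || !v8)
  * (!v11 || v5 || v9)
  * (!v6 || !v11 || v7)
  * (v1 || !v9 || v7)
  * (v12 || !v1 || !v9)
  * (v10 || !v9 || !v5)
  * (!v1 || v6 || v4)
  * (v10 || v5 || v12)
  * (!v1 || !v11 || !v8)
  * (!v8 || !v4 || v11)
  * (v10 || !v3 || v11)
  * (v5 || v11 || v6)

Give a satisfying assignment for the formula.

v1=False, v2=True, v3=False, v4=False, v5=True, v6=False, v7=False, v8=False, v9=False, v10=True, v11=True, v12=True

Pure literal: v2 appears only positively; assign v2 = True.
v3 occurs only negated in the remaining clauses — set v3 = False.
Set v1 = False and propagate.
Set v4 = False and propagate.
The remaining clauses are satisfied by v5 = True, v6 = False, v7 = False, v8 = False, v9 = False, v10 = True, v11 = True, v12 = True.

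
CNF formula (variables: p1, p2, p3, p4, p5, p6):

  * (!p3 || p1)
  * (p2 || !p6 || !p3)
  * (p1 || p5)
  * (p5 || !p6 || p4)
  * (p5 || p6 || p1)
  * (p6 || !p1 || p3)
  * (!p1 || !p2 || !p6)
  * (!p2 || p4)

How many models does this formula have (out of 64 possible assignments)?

Case analysis on p1 and p6:
  p1=1, p6=1: remaining (p2,p3,p4,p5) ∈ {(0,0,0,1); (0,0,1,0); (0,0,1,1)} — 3.
  p1=1, p6=0: p5 free; 3 ways for (p2,p3,p4) × 2^1 = 6.
  p1=0, p6=1: remaining (p2,p3,p4,p5) ∈ {(0,0,0,1); (0,0,1,1); (1,0,1,1)} — 3.
  p1=0, p6=0: remaining (p2,p3,p4,p5) ∈ {(0,0,0,1); (0,0,1,1); (1,0,1,1)} — 3.
Total: 3 + 6 + 3 + 3 = 15.

15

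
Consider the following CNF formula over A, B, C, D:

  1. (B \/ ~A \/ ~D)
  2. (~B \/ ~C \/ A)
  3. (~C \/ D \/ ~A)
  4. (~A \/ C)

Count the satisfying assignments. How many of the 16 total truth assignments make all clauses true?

7

The models are:
  A=F B=F C=F D=F
  A=F B=F C=F D=T
  A=F B=F C=T D=F
  A=F B=F C=T D=T
  A=F B=T C=F D=F
  A=F B=T C=F D=T
  A=T B=T C=T D=T
That's 7 in total.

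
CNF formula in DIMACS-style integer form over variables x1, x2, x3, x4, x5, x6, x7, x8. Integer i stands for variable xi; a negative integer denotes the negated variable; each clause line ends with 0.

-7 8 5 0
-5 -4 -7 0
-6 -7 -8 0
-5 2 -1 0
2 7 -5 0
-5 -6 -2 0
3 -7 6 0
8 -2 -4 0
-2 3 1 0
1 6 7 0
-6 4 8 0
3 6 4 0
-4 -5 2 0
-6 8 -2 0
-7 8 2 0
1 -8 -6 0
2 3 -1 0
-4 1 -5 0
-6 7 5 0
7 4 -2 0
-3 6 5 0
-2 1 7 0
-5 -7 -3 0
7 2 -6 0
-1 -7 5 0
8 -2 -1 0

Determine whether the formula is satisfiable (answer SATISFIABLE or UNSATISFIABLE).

SATISFIABLE

Branch on x1: take x1 = True.
For the remaining variables, x2 = True, x3 = False, x4 = True, x5 = True, x6 = False, x7 = False, x8 = True works.
So x1 = T, x2 = T, x3 = F, x4 = T, x5 = T, x6 = F, x7 = F, x8 = T is a satisfying assignment.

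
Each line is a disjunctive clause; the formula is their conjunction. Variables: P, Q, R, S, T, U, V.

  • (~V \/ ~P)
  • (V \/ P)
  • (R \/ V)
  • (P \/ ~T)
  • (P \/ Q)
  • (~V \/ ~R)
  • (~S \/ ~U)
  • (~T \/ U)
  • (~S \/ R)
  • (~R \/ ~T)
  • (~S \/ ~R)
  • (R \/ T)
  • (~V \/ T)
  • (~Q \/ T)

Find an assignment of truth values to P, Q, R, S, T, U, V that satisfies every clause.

Pure literal: S appears only negated; assign S = False.
Try P = True.
  then V is forced to False.
  then R is forced to True.
  then T is forced to False.
  then Q is forced to False.
U is now unconstrained; take U = True.

P=1, Q=0, R=1, S=0, T=0, U=1, V=0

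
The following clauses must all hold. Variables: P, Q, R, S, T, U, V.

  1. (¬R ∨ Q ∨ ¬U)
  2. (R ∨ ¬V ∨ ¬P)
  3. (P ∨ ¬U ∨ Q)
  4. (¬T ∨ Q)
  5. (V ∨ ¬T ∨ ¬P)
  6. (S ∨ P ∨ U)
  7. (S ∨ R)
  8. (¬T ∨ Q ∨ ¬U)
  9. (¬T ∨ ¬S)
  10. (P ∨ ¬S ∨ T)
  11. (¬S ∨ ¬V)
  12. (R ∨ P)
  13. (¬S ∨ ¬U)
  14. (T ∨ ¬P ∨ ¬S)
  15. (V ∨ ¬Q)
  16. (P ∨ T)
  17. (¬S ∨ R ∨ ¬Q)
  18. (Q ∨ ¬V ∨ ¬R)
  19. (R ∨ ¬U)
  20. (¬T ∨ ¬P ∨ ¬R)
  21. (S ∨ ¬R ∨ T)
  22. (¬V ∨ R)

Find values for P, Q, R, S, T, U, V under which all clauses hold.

P = False, Q = True, R = True, S = False, T = True, U = True, V = True

Branch on P: take P = False.
  then R is forced to True.
  then T is forced to True.
  then Q is forced to True.
  then S is forced to False.
  then U is forced to True.
  then V is forced to True.
Every clause has at least one true literal under this assignment.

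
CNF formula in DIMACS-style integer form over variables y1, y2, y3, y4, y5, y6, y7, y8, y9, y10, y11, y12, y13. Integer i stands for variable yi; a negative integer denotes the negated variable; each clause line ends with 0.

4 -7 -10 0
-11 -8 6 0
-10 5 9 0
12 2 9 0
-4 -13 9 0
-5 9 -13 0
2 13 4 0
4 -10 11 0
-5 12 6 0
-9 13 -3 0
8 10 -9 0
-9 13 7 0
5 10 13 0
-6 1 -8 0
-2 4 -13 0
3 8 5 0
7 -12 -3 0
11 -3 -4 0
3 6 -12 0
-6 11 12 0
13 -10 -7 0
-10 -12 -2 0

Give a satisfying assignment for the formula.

y1 occurs only positively in the remaining clauses — set y1 = True.
Set y2 = True and propagate.
Try y3 = False.
Set y4 = True and propagate.
For the remaining variables, y5 = False, y6 = False, y7 = True, y8 = True, y9 = True, y10 = False, y11 = False, y12 = False, y13 = True works.
Every clause has at least one true literal under this assignment.

y1 = T, y2 = T, y3 = F, y4 = T, y5 = F, y6 = F, y7 = T, y8 = T, y9 = T, y10 = F, y11 = F, y12 = F, y13 = T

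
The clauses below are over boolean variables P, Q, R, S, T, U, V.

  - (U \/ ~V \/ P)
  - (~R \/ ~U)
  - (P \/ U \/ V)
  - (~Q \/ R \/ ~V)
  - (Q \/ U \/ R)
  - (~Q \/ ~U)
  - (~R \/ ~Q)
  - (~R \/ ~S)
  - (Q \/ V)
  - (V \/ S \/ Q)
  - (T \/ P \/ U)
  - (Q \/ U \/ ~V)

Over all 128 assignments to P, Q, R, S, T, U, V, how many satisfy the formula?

Split on Q, then U.
  Q=1, U=1: a clause becomes empty — 0.
  Q=1, U=0: remaining (P,R,S,T,V) ∈ {(1,0,0,0,0); (1,0,0,1,0); (1,0,1,0,0); (1,0,1,1,0)} — 4.
  Q=0, U=1: forces R=0; V=1; P, S, T free → 2^3 = 8.
  Q=0, U=0: a clause becomes empty — 0.
Total: 0 + 4 + 8 + 0 = 12.

12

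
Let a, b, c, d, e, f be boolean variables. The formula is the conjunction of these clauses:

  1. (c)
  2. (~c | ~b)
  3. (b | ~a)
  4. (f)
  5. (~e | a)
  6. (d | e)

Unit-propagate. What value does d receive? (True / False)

True

(c) stands alone — c = True.
(~c | ~b): since c = True, the clause reduces to (~b). b = False.
(~a | b): since b = False, the clause reduces to (~a). a = False.
(f) is a unit clause: f = True.
(a | ~e): since a = False, the clause reduces to (~e). e = False.
(d | e) with e = False leaves only d, so d = True.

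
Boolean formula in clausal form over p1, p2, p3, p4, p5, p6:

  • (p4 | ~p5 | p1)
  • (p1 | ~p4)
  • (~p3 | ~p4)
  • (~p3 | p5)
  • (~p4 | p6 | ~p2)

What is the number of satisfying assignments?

22

Split on p4, then p1.
  p4=1, p1=1: p5 free; 3 ways for (p2,p3,p6) × 2^1 = 6.
  p4=1, p1=0: a clause becomes empty — 0.
  p4=0, p1=1: p2, p6 free; 3 ways for (p3,p5) × 2^2 = 12.
  p4=0, p1=0: remaining (p2,p3,p5,p6) ∈ {(0,0,0,0); (0,0,0,1); (1,0,0,0); (1,0,0,1)} — 4.
Total: 6 + 0 + 12 + 4 = 22.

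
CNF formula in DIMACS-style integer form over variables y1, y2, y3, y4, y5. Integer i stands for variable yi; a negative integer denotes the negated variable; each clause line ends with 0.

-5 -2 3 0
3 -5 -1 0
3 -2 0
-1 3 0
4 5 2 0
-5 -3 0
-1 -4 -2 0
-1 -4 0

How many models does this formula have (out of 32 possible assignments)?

7

The models are:
  y1=0 y2=0 y3=0 y4=0 y5=1
  y1=0 y2=0 y3=0 y4=1 y5=0
  y1=0 y2=0 y3=0 y4=1 y5=1
  y1=0 y2=0 y3=1 y4=1 y5=0
  y1=0 y2=1 y3=1 y4=0 y5=0
  y1=0 y2=1 y3=1 y4=1 y5=0
  y1=1 y2=1 y3=1 y4=0 y5=0
Count: 7.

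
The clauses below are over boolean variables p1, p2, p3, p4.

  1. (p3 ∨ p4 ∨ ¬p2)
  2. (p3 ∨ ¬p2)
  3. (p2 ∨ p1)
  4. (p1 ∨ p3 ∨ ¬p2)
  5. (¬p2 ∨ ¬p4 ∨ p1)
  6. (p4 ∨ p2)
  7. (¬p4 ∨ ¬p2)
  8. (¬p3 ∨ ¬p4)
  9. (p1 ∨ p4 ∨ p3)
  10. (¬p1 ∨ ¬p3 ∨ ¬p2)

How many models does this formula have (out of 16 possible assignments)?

2

The models are:
  p1=F p2=T p3=T p4=F
  p1=T p2=F p3=F p4=T
Count: 2.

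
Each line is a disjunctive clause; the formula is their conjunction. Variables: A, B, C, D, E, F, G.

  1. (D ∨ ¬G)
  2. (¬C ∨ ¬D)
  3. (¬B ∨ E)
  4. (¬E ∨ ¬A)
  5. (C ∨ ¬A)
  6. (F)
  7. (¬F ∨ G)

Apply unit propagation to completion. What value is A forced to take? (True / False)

False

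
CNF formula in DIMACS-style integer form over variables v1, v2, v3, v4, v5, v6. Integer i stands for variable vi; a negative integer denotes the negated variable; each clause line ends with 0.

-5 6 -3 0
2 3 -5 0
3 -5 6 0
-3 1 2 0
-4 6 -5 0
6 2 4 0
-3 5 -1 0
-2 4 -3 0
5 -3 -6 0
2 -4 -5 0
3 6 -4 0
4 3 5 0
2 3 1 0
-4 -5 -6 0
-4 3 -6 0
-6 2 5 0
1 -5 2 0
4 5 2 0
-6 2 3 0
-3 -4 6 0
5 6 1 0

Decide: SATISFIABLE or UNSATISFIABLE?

SATISFIABLE

Set v1 = True and propagate.
For the remaining variables, v2 = True, v3 = False, v4 = False, v5 = True, v6 = True works.
Every clause has at least one true literal under this assignment.
So v1=True, v2=True, v3=False, v4=False, v5=True, v6=True is a satisfying assignment.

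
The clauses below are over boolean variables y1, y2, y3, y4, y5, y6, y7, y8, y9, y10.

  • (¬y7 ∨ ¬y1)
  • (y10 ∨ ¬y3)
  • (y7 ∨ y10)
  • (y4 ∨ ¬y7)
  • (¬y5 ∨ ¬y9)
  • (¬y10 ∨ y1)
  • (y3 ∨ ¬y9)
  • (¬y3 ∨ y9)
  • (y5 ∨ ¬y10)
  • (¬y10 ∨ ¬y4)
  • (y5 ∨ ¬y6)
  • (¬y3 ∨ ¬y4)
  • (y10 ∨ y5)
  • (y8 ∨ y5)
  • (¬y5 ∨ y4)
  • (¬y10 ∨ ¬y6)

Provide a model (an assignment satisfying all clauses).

y6 occurs only negated in the remaining clauses — set y6 = False.
Pure literal: y8 appears only positively; assign y8 = True.
Try y1 = False.
  then y10 is forced to False.
  then y3 is forced to False.
  then y7 is forced to True.
  then y4 is forced to True.
  then y9 is forced to False.
  then y5 is forced to True.
y2 is now unconstrained; take y2 = True.
Every clause has at least one true literal under this assignment.

y1 = F  y2 = T  y3 = F  y4 = T  y5 = T  y6 = F  y7 = T  y8 = T  y9 = F  y10 = F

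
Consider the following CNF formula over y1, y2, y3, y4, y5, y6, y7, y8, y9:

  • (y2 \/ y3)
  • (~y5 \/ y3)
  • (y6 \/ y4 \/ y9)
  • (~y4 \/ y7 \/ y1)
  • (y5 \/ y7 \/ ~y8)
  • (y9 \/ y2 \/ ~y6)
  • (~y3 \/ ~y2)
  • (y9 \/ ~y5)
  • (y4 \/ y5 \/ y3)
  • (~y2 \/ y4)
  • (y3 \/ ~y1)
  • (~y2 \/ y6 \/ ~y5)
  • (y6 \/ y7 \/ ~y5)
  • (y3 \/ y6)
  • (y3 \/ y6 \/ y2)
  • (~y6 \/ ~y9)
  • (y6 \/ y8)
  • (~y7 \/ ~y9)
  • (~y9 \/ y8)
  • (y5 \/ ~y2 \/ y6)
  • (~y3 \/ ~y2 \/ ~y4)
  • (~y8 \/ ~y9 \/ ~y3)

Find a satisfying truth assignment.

y1=False, y2=True, y3=False, y4=True, y5=False, y6=True, y7=True, y8=True, y9=False

Check each clause:
  1. (y3 \/ y2) — y2 is true.
  2. (y3 \/ ~y5) — ~y5 is true.
  3. (y4 \/ y9 \/ y6) — y4 is true.
  4. (y1 \/ ~y4 \/ y7) — y7 is true.
  5. (~y8 \/ y7 \/ y5) — y7 is true.
  6. (y2 \/ ~y6 \/ y9) — y2 is true.
  7. (~y3 \/ ~y2) — ~y3 is true.
  8. (~y5 \/ y9) — ~y5 is true.
  9. (y3 \/ y5 \/ y4) — y4 is true.
  10. (~y2 \/ y4) — y4 is true.
  11. (y3 \/ ~y1) — ~y1 is true.
  12. (~y5 \/ y6 \/ ~y2) — ~y5 is true.
  13. (y6 \/ ~y5 \/ y7) — ~y5 is true.
  14. (y3 \/ y6) — y6 is true.
  15. (y2 \/ y3 \/ y6) — y2 is true.
  16. (~y9 \/ ~y6) — ~y9 is true.
  17. (y8 \/ y6) — y8 is true.
  18. (~y9 \/ ~y7) — ~y9 is true.
  19. (y8 \/ ~y9) — y8 is true.
  20. (y6 \/ y5 \/ ~y2) — y6 is true.
  21. (~y3 \/ ~y2 \/ ~y4) — ~y3 is true.
  22. (~y3 \/ ~y9 \/ ~y8) — ~y3 is true.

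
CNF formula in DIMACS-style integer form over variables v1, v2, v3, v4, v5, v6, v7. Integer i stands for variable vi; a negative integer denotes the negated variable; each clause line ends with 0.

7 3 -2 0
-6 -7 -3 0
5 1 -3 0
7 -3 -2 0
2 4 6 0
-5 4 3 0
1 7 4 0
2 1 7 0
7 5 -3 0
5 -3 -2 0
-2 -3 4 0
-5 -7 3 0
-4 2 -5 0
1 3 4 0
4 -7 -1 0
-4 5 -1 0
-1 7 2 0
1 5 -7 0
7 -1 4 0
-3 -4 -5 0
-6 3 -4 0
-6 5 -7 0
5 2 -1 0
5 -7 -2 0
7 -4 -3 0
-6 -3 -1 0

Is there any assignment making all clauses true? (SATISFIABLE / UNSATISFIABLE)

UNSATISFIABLE

v3 = True:
  v7 = True:
    v5 = True:
      propagation gives v4=False, v2=True; contradiction.
    v5 = False:
      propagation gives v1=True, v2=False; contradiction.
  v7 = False:
    propagation gives v2=False, v1=True; an empty clause results — contradiction.
v3 = False:
  v7 = True:
    propagation gives v5=False, v1=True, v4=True; an empty clause results — contradiction.
  v7 = False:
    propagation gives v2=False, v1=True; an empty clause results — contradiction.
Every branch closes, so no satisfying assignment exists.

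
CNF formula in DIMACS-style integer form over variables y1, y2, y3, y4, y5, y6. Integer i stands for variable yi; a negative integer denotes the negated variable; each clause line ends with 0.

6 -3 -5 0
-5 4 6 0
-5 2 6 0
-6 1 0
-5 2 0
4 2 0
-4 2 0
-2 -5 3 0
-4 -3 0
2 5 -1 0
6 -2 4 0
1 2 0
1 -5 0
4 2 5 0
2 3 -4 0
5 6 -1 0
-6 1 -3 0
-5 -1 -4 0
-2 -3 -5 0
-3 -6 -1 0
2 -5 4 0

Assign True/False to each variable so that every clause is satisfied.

Try y1 = False.
  then y6 is forced to False.
  then y2 is forced to True.
  then y4 is forced to True.
  then y3 is forced to False.
  then y5 is forced to False.
Every clause has at least one true literal under this assignment.

y1=F  y2=T  y3=F  y4=T  y5=F  y6=F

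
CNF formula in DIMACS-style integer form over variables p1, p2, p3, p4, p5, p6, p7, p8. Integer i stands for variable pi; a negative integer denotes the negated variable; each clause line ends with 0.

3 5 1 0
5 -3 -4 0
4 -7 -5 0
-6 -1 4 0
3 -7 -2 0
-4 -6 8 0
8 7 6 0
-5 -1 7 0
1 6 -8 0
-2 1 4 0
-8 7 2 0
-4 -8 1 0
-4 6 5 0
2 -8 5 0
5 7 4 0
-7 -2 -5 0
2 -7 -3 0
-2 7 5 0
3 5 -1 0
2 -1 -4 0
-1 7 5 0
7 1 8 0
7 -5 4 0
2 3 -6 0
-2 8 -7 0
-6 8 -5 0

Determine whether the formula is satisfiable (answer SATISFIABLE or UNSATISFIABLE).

SATISFIABLE

Set p1 = False and propagate.
Set p2 = False and propagate.
Try p3 = False.
  then p5 is forced to True.
  then p6 is forced to False.
  then p8 is forced to False.
  then p7 is forced to True.
  then p4 is forced to True.
So p1=F  p2=F  p3=F  p4=T  p5=T  p6=F  p7=T  p8=F is a satisfying assignment.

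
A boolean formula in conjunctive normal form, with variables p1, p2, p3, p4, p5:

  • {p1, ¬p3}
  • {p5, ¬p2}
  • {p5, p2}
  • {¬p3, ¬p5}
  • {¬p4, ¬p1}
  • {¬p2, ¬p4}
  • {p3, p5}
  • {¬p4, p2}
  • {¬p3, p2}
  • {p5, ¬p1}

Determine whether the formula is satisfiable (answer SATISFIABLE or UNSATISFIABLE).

SATISFIABLE

Pure literal: p4 appears only negated; assign p4 = False.
Try p1 = True.
  then p5 is forced to True.
  then p3 is forced to False.
p2 is now unconstrained; take p2 = True.
So p1=T  p2=T  p3=F  p4=F  p5=T is a satisfying assignment.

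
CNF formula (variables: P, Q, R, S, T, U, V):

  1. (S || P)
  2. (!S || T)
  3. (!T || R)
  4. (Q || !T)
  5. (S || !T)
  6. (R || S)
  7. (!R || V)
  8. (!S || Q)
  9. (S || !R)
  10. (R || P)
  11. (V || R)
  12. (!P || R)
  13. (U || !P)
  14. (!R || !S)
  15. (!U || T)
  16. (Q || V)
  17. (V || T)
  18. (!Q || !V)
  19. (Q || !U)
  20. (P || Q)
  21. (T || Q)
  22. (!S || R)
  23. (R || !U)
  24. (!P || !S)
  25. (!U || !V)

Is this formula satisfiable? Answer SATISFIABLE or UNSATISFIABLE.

UNSATISFIABLE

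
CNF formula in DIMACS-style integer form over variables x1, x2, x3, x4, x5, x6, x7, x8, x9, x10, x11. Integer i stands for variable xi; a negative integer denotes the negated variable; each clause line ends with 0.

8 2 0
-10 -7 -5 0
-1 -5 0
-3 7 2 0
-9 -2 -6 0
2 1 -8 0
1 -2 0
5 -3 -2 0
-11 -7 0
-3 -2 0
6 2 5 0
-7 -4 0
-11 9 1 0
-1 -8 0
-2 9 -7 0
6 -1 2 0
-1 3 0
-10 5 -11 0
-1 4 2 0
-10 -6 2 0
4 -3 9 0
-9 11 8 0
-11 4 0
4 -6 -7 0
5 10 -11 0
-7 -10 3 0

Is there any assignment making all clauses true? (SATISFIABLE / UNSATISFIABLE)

UNSATISFIABLE

x2 = True:
  propagation gives x1=True, x5=False, x3=False; an empty clause results — contradiction.
x2 = False:
  propagation gives x8=True, x1=True; an empty clause results — contradiction.
Every branch closes, so no satisfying assignment exists.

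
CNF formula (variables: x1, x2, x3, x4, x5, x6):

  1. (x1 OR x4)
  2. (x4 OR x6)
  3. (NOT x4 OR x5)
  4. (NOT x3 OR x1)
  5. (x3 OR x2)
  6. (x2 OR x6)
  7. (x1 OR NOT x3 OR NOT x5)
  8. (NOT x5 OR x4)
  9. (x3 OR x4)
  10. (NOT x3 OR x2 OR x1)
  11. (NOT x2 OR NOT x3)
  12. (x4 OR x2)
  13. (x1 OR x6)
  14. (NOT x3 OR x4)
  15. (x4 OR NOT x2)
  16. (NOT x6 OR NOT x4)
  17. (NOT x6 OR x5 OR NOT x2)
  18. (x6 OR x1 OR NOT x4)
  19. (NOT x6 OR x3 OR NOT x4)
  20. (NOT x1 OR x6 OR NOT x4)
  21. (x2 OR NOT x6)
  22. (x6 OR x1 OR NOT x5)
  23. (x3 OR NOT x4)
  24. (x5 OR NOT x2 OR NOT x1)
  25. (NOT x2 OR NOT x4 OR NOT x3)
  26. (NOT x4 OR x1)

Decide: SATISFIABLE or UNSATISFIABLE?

x4 = True:
  propagation gives x5=True, x6=False, x2=True, x3=False; an empty clause results — contradiction.
x4 = False:
  propagation gives x1=True, x6=True, x5=False, x3=True; an empty clause results — contradiction.
Every branch closes, so no satisfying assignment exists.

UNSATISFIABLE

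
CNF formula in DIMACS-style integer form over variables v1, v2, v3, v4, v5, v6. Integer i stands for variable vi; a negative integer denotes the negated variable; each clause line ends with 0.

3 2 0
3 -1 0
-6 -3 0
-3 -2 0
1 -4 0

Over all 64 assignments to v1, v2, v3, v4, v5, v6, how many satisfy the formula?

Case analysis on v3 and v1:
  v3=T, v1=T: remaining (v2,v4,v5,v6) ∈ {(F,F,F,F); (F,F,T,F); (F,T,F,F); (F,T,T,F)} — 4.
  v3=T, v1=F: remaining (v2,v4,v5,v6) ∈ {(F,F,F,F); (F,F,T,F)} — 2.
  v3=F, v1=T: a clause becomes empty — 0.
  v3=F, v1=F: remaining (v2,v4,v5,v6) ∈ {(T,F,F,F); (T,F,F,T); (T,F,T,F); (T,F,T,T)} — 4.
Total: 4 + 2 + 0 + 4 = 10.

10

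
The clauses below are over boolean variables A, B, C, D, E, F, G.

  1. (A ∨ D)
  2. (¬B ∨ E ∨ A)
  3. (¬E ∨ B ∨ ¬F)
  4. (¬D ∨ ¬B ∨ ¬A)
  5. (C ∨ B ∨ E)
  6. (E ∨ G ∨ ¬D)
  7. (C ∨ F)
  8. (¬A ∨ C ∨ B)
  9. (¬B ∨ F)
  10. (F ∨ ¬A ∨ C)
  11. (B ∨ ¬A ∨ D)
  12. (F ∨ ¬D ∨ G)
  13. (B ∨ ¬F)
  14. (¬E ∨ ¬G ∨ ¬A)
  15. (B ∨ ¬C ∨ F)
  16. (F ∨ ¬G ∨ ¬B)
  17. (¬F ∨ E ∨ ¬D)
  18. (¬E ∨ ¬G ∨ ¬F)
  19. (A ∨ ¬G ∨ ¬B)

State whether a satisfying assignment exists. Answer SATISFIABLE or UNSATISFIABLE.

SATISFIABLE

Try A = True.
Branch on B: take B = True.
  then D is forced to False.
  then F is forced to True.
Branch on E: take E = False.
C, G are now unconstrained; take C = True, G = False.
Every clause has at least one true literal under this assignment.
So A = 1, B = 1, C = 1, D = 0, E = 0, F = 1, G = 0 is a satisfying assignment.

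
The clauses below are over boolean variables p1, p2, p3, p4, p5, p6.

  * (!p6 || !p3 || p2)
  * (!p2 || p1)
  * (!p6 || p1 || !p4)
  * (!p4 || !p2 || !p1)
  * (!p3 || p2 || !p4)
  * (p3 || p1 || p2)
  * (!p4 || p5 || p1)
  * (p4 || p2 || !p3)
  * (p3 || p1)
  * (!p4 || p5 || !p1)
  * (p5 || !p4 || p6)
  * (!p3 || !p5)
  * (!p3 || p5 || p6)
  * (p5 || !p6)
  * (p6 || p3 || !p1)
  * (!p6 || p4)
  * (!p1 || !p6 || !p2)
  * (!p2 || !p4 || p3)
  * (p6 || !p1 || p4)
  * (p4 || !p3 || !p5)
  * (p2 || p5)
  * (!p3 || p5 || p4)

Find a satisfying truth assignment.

Branch on p1: take p1 = True.
For the remaining variables, p2 = False, p3 = False, p4 = True, p5 = True, p6 = True works.
Every clause has at least one true literal under this assignment.
Check each clause:
  1. (!p6 || !p3 || p2) — !p3 is true.
  2. (!p2 || p1) — p1 is true.
  3. (p1 || !p4 || !p6) — p1 is true.
  4. (!p1 || !p2 || !p4) — !p2 is true.
  5. (!p3 || !p4 || p2) — !p3 is true.
  6. (p3 || p2 || p1) — p1 is true.
  7. (p5 || p1 || !p4) — p1 is true.
  8. (p2 || p4 || !p3) — p4 is true.
  9. (p1 || p3) — p1 is true.
  10. (p5 || !p4 || !p1) — p5 is true.
  11. (!p4 || p5 || p6) — p5 is true.
  12. (!p3 || !p5) — !p3 is true.
  13. (!p3 || p5 || p6) — !p3 is true.
  14. (p5 || !p6) — p5 is true.
  15. (!p1 || p3 || p6) — p6 is true.
  16. (p4 || !p6) — p4 is true.
  17. (!p1 || !p2 || !p6) — !p2 is true.
  18. (!p2 || p3 || !p4) — !p2 is true.
  19. (p4 || !p1 || p6) — p4 is true.
  20. (!p5 || !p3 || p4) — p4 is true.
  21. (p2 || p5) — p5 is true.
  22. (p4 || p5 || !p3) — !p3 is true.

p1 = True, p2 = False, p3 = False, p4 = True, p5 = True, p6 = True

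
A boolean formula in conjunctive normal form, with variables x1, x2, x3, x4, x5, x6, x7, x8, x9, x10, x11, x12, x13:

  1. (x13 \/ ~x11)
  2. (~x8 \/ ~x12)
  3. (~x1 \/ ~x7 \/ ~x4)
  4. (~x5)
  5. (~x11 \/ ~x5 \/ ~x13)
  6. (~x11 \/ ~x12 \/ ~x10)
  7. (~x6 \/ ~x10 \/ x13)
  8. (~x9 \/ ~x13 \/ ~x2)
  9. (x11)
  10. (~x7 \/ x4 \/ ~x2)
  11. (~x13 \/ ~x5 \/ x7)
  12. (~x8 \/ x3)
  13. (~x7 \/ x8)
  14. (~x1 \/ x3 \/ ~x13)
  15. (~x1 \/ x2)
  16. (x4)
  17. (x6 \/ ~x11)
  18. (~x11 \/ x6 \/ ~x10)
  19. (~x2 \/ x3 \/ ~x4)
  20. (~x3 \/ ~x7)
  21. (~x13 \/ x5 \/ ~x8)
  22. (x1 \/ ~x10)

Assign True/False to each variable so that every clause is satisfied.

x1 = True, x2 = True, x3 = True, x4 = True, x5 = False, x6 = True, x7 = False, x8 = False, x9 = False, x10 = False, x11 = True, x12 = False, x13 = True

Check each clause:
  1. (~x11 \/ x13) — x13 is true.
  2. (~x12 \/ ~x8) — ~x8 is true.
  3. (~x4 \/ ~x1 \/ ~x7) — ~x7 is true.
  4. (~x5) — ~x5 is true.
  5. (~x13 \/ ~x5 \/ ~x11) — ~x5 is true.
  6. (~x10 \/ ~x12 \/ ~x11) — ~x12 is true.
  7. (x13 \/ ~x10 \/ ~x6) — x13 is true.
  8. (~x2 \/ ~x13 \/ ~x9) — ~x9 is true.
  9. (x11) — x11 is true.
  10. (~x7 \/ x4 \/ ~x2) — ~x7 is true.
  11. (x7 \/ ~x13 \/ ~x5) — ~x5 is true.
  12. (~x8 \/ x3) — ~x8 is true.
  13. (~x7 \/ x8) — ~x7 is true.
  14. (~x13 \/ ~x1 \/ x3) — x3 is true.
  15. (x2 \/ ~x1) — x2 is true.
  16. (x4) — x4 is true.
  17. (x6 \/ ~x11) — x6 is true.
  18. (x6 \/ ~x11 \/ ~x10) — x6 is true.
  19. (~x4 \/ ~x2 \/ x3) — x3 is true.
  20. (~x7 \/ ~x3) — ~x7 is true.
  21. (~x8 \/ x5 \/ ~x13) — ~x8 is true.
  22. (~x10 \/ x1) — x1 is true.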